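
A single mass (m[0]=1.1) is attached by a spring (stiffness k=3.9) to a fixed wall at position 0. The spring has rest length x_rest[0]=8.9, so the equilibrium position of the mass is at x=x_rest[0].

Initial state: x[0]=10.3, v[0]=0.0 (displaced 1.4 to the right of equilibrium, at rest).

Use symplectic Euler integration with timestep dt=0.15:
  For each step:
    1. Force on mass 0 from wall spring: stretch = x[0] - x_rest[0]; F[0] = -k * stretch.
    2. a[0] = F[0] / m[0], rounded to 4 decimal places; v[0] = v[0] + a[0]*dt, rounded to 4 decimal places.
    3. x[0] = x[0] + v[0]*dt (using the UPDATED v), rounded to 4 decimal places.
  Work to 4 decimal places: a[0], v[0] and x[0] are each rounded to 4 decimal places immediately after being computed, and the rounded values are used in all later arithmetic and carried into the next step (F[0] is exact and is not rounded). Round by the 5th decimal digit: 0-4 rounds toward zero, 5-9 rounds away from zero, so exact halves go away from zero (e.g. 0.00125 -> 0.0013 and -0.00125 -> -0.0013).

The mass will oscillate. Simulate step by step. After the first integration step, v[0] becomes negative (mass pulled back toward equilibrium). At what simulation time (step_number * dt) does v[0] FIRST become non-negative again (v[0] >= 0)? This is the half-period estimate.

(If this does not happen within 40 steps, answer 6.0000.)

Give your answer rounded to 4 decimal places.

Answer: 1.8000

Derivation:
Step 0: x=[10.3000] v=[0.0000]
Step 1: x=[10.1883] v=[-0.7445]
Step 2: x=[9.9739] v=[-1.4296]
Step 3: x=[9.6738] v=[-2.0007]
Step 4: x=[9.3120] v=[-2.4122]
Step 5: x=[8.9173] v=[-2.6313]
Step 6: x=[8.5212] v=[-2.6405]
Step 7: x=[8.1553] v=[-2.4391]
Step 8: x=[7.8488] v=[-2.0431]
Step 9: x=[7.6262] v=[-1.4841]
Step 10: x=[7.5052] v=[-0.8067]
Step 11: x=[7.4955] v=[-0.0649]
Step 12: x=[7.5978] v=[0.6820]
First v>=0 after going negative at step 12, time=1.8000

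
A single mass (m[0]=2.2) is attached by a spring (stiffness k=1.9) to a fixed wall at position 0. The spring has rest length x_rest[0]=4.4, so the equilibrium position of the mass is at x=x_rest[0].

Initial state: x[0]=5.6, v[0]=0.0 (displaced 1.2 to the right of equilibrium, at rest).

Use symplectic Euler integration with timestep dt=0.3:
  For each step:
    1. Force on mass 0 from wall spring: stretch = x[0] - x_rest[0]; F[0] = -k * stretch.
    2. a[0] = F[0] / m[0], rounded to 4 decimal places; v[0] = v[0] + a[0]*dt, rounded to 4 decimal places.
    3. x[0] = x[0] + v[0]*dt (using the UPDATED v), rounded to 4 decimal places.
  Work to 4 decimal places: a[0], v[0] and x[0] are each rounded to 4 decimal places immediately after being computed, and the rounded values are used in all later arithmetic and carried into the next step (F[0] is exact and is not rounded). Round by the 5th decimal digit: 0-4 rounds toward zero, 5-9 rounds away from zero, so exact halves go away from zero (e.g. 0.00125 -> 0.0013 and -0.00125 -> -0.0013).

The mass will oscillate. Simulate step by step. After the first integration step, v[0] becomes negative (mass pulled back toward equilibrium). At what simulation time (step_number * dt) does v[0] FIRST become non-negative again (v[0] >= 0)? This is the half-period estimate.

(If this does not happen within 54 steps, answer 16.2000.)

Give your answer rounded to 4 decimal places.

Answer: 3.6000

Derivation:
Step 0: x=[5.6000] v=[0.0000]
Step 1: x=[5.5067] v=[-0.3109]
Step 2: x=[5.3274] v=[-0.5976]
Step 3: x=[5.0760] v=[-0.8379]
Step 4: x=[4.7721] v=[-1.0130]
Step 5: x=[4.4393] v=[-1.1094]
Step 6: x=[4.1034] v=[-1.1196]
Step 7: x=[3.7906] v=[-1.0427]
Step 8: x=[3.5252] v=[-0.8848]
Step 9: x=[3.3277] v=[-0.6582]
Step 10: x=[3.2136] v=[-0.3804]
Step 11: x=[3.1917] v=[-0.0730]
Step 12: x=[3.2637] v=[0.2401]
First v>=0 after going negative at step 12, time=3.6000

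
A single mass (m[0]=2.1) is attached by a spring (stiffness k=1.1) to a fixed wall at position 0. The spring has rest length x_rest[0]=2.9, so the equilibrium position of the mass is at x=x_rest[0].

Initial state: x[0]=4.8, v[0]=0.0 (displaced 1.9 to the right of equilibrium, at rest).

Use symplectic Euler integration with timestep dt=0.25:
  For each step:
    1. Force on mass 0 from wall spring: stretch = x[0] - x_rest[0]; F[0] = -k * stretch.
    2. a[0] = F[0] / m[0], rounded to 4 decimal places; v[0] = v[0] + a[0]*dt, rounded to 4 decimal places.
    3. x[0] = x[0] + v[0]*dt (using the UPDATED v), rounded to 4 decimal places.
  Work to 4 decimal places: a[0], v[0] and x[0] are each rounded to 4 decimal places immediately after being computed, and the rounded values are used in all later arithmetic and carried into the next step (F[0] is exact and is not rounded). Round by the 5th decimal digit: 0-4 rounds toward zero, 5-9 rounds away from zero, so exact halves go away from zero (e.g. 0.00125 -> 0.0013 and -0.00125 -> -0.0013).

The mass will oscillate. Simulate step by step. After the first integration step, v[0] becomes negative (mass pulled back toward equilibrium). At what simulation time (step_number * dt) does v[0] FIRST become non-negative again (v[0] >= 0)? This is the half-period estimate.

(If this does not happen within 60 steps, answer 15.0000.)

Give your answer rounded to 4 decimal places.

Answer: 4.5000

Derivation:
Step 0: x=[4.8000] v=[0.0000]
Step 1: x=[4.7378] v=[-0.2488]
Step 2: x=[4.6154] v=[-0.4895]
Step 3: x=[4.4369] v=[-0.7141]
Step 4: x=[4.2081] v=[-0.9154]
Step 5: x=[3.9364] v=[-1.0867]
Step 6: x=[3.6308] v=[-1.2224]
Step 7: x=[3.3013] v=[-1.3181]
Step 8: x=[2.9586] v=[-1.3707]
Step 9: x=[2.6140] v=[-1.3784]
Step 10: x=[2.2788] v=[-1.3410]
Step 11: x=[1.9639] v=[-1.2597]
Step 12: x=[1.6796] v=[-1.1371]
Step 13: x=[1.4353] v=[-0.9773]
Step 14: x=[1.2389] v=[-0.7855]
Step 15: x=[1.0969] v=[-0.5680]
Step 16: x=[1.0139] v=[-0.3319]
Step 17: x=[0.9927] v=[-0.0849]
Step 18: x=[1.0339] v=[0.1649]
First v>=0 after going negative at step 18, time=4.5000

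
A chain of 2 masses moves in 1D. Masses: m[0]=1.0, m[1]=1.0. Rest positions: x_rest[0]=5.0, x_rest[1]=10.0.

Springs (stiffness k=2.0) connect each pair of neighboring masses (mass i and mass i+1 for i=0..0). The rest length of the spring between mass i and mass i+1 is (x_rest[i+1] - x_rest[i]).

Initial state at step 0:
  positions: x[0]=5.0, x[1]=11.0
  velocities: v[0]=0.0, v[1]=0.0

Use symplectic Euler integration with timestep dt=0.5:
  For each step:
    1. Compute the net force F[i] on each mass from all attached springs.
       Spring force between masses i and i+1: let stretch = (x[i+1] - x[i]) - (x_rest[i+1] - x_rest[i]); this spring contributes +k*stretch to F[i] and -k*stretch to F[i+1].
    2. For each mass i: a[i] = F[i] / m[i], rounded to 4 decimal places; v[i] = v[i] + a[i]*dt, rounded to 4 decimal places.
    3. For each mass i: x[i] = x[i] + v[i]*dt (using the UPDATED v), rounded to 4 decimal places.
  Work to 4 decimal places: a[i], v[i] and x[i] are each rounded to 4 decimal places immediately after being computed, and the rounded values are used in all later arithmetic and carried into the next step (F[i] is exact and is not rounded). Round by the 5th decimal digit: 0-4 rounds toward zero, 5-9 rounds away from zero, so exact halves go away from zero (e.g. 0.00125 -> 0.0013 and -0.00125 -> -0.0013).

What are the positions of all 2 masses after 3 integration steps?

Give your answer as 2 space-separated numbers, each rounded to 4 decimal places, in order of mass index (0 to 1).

Step 0: x=[5.0000 11.0000] v=[0.0000 0.0000]
Step 1: x=[5.5000 10.5000] v=[1.0000 -1.0000]
Step 2: x=[6.0000 10.0000] v=[1.0000 -1.0000]
Step 3: x=[6.0000 10.0000] v=[0.0000 0.0000]

Answer: 6.0000 10.0000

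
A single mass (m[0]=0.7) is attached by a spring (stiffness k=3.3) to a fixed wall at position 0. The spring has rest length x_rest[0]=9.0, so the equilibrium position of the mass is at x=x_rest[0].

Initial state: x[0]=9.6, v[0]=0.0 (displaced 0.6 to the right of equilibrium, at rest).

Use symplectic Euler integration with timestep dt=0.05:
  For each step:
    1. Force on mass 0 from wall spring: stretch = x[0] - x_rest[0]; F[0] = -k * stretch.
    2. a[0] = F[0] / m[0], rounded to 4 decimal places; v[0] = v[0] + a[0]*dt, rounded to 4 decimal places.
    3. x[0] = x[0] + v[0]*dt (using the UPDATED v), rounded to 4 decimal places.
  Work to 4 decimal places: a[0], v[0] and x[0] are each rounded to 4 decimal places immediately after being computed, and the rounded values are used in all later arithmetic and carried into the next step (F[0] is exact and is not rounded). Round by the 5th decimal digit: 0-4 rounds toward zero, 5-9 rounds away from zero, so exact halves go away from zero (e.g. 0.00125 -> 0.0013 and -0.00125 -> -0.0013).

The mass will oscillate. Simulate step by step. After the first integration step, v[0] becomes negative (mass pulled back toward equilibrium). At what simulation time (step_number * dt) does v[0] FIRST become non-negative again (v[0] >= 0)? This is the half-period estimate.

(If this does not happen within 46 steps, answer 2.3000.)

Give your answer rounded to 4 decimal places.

Step 0: x=[9.6000] v=[0.0000]
Step 1: x=[9.5929] v=[-0.1414]
Step 2: x=[9.5788] v=[-0.2812]
Step 3: x=[9.5579] v=[-0.4176]
Step 4: x=[9.5304] v=[-0.5491]
Step 5: x=[9.4967] v=[-0.6741]
Step 6: x=[9.4571] v=[-0.7912]
Step 7: x=[9.4122] v=[-0.8989]
Step 8: x=[9.3624] v=[-0.9961]
Step 9: x=[9.3083] v=[-1.0815]
Step 10: x=[9.2506] v=[-1.1542]
Step 11: x=[9.1899] v=[-1.2133]
Step 12: x=[9.1270] v=[-1.2581]
Step 13: x=[9.0626] v=[-1.2880]
Step 14: x=[8.9975] v=[-1.3028]
Step 15: x=[8.9324] v=[-1.3022]
Step 16: x=[8.8681] v=[-1.2863]
Step 17: x=[8.8053] v=[-1.2552]
Step 18: x=[8.7448] v=[-1.2093]
Step 19: x=[8.6873] v=[-1.1491]
Step 20: x=[8.6335] v=[-1.0754]
Step 21: x=[8.5841] v=[-0.9890]
Step 22: x=[8.5396] v=[-0.8910]
Step 23: x=[8.5005] v=[-0.7825]
Step 24: x=[8.4673] v=[-0.6648]
Step 25: x=[8.4403] v=[-0.5392]
Step 26: x=[8.4199] v=[-0.4073]
Step 27: x=[8.4064] v=[-0.2706]
Step 28: x=[8.3999] v=[-0.1307]
Step 29: x=[8.4004] v=[0.0108]
First v>=0 after going negative at step 29, time=1.4500

Answer: 1.4500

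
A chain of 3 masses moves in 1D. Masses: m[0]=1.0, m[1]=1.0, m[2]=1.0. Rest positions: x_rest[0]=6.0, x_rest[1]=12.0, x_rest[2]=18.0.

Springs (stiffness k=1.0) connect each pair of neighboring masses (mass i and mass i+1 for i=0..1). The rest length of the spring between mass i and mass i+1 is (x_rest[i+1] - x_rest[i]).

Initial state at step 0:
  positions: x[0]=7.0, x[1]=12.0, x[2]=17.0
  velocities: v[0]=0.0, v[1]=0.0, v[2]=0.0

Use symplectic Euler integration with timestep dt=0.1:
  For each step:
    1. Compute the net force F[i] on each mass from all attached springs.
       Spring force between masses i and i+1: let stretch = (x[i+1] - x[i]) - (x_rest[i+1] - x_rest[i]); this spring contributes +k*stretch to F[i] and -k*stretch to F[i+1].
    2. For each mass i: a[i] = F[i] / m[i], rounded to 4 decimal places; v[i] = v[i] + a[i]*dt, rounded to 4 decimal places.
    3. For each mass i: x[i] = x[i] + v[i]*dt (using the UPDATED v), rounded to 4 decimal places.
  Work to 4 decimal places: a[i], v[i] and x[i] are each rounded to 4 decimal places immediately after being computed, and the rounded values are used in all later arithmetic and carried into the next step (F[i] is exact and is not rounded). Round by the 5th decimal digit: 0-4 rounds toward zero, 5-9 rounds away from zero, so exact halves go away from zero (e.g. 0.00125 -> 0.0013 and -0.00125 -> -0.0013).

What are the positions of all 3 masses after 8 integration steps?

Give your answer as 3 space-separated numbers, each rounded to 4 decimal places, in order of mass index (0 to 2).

Answer: 6.6605 12.0000 17.3395

Derivation:
Step 0: x=[7.0000 12.0000 17.0000] v=[0.0000 0.0000 0.0000]
Step 1: x=[6.9900 12.0000 17.0100] v=[-0.1000 0.0000 0.1000]
Step 2: x=[6.9701 12.0000 17.0299] v=[-0.1990 0.0000 0.1990]
Step 3: x=[6.9405 12.0000 17.0595] v=[-0.2960 0.0000 0.2960]
Step 4: x=[6.9015 12.0000 17.0985] v=[-0.3901 0.0000 0.3901]
Step 5: x=[6.8535 12.0000 17.1465] v=[-0.4803 0.0000 0.4803]
Step 6: x=[6.7969 12.0000 17.2031] v=[-0.5657 0.0000 0.5657]
Step 7: x=[6.7324 12.0000 17.2676] v=[-0.6454 0.0000 0.6454]
Step 8: x=[6.6605 12.0000 17.3395] v=[-0.7186 0.0000 0.7186]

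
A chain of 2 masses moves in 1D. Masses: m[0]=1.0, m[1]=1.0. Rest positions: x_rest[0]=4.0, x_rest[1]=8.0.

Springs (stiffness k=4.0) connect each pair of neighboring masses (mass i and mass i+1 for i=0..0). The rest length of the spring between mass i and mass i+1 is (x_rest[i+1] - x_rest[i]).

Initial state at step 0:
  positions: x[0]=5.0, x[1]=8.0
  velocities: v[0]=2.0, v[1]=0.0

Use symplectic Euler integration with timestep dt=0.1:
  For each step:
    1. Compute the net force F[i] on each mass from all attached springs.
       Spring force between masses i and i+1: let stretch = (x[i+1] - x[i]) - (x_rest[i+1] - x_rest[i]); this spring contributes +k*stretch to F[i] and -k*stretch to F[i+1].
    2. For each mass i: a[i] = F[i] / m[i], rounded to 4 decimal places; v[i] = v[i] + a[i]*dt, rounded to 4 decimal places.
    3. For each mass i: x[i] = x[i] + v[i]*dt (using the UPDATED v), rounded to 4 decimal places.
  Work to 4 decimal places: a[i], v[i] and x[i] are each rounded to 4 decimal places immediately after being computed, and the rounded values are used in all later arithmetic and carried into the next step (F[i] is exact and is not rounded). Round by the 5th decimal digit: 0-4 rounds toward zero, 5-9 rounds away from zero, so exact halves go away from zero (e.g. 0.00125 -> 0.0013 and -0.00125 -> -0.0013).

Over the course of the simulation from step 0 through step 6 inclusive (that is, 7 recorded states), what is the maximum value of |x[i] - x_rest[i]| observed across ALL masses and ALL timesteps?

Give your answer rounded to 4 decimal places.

Step 0: x=[5.0000 8.0000] v=[2.0000 0.0000]
Step 1: x=[5.1600 8.0400] v=[1.6000 0.4000]
Step 2: x=[5.2752 8.1248] v=[1.1520 0.8480]
Step 3: x=[5.3444 8.2556] v=[0.6918 1.3082]
Step 4: x=[5.3700 8.4300] v=[0.2563 1.7437]
Step 5: x=[5.3580 8.6420] v=[-0.1197 2.1197]
Step 6: x=[5.3174 8.8826] v=[-0.4061 2.4061]
Max displacement = 1.3700

Answer: 1.3700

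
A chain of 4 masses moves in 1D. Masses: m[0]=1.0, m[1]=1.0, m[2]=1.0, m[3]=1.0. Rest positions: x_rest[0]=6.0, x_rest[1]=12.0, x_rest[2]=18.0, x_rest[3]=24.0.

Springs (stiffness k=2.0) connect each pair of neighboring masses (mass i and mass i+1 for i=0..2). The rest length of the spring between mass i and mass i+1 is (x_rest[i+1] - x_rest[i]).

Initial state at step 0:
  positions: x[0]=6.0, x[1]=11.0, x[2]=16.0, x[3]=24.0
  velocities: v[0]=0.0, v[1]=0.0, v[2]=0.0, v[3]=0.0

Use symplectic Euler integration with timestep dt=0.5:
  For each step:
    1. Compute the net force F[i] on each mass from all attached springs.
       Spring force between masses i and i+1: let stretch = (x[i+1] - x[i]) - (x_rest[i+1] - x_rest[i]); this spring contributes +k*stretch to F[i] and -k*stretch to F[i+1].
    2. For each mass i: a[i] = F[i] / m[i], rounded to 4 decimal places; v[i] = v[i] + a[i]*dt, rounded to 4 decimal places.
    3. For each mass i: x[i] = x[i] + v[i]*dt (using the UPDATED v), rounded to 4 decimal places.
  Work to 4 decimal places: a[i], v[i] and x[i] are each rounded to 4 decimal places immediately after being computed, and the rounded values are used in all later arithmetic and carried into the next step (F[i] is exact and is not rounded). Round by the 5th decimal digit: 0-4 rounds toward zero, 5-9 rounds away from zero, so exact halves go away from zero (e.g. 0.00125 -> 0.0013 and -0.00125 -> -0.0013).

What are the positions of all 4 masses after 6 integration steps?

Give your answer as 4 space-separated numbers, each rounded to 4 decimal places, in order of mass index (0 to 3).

Step 0: x=[6.0000 11.0000 16.0000 24.0000] v=[0.0000 0.0000 0.0000 0.0000]
Step 1: x=[5.5000 11.0000 17.5000 23.0000] v=[-1.0000 0.0000 3.0000 -2.0000]
Step 2: x=[4.7500 11.5000 18.5000 22.2500] v=[-1.5000 1.0000 2.0000 -1.5000]
Step 3: x=[4.3750 12.1250 17.8750 22.6250] v=[-0.7500 1.2500 -1.2500 0.7500]
Step 4: x=[4.8750 11.7500 16.7500 23.6250] v=[1.0000 -0.7500 -2.2500 2.0000]
Step 5: x=[5.8125 10.4375 16.5625 24.1875] v=[1.8750 -2.6250 -0.3750 1.1250]
Step 6: x=[6.0625 9.8750 17.1250 23.9375] v=[0.5000 -1.1250 1.1250 -0.5000]

Answer: 6.0625 9.8750 17.1250 23.9375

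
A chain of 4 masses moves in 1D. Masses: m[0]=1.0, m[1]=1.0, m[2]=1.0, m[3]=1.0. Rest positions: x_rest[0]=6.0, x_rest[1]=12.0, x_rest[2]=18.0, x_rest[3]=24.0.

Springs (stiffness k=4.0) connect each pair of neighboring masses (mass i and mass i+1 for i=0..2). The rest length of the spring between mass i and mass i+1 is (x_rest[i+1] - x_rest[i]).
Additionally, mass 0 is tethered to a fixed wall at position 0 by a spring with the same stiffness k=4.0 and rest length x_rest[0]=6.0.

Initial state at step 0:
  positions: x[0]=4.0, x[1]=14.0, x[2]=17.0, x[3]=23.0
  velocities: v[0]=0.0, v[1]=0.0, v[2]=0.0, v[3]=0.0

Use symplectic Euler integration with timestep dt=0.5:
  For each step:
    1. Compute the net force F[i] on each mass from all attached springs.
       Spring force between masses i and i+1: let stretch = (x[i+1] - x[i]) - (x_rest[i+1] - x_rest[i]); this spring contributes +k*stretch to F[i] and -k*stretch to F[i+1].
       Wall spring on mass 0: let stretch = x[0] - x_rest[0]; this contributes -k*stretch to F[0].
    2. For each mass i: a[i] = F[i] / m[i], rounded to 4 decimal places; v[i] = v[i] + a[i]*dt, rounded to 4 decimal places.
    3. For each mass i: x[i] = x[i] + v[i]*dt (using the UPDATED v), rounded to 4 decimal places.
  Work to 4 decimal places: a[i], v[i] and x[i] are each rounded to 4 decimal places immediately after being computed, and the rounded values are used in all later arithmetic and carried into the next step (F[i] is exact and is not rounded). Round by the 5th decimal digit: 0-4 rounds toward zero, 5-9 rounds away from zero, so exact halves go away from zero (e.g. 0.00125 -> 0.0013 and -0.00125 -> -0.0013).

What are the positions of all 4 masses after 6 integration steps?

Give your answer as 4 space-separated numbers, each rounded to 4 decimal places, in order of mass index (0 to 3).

Step 0: x=[4.0000 14.0000 17.0000 23.0000] v=[0.0000 0.0000 0.0000 0.0000]
Step 1: x=[10.0000 7.0000 20.0000 23.0000] v=[12.0000 -14.0000 6.0000 0.0000]
Step 2: x=[3.0000 16.0000 13.0000 26.0000] v=[-14.0000 18.0000 -14.0000 6.0000]
Step 3: x=[6.0000 9.0000 22.0000 22.0000] v=[6.0000 -14.0000 18.0000 -8.0000]
Step 4: x=[6.0000 12.0000 18.0000 24.0000] v=[0.0000 6.0000 -8.0000 4.0000]
Step 5: x=[6.0000 15.0000 14.0000 26.0000] v=[0.0000 6.0000 -8.0000 4.0000]
Step 6: x=[9.0000 8.0000 23.0000 22.0000] v=[6.0000 -14.0000 18.0000 -8.0000]

Answer: 9.0000 8.0000 23.0000 22.0000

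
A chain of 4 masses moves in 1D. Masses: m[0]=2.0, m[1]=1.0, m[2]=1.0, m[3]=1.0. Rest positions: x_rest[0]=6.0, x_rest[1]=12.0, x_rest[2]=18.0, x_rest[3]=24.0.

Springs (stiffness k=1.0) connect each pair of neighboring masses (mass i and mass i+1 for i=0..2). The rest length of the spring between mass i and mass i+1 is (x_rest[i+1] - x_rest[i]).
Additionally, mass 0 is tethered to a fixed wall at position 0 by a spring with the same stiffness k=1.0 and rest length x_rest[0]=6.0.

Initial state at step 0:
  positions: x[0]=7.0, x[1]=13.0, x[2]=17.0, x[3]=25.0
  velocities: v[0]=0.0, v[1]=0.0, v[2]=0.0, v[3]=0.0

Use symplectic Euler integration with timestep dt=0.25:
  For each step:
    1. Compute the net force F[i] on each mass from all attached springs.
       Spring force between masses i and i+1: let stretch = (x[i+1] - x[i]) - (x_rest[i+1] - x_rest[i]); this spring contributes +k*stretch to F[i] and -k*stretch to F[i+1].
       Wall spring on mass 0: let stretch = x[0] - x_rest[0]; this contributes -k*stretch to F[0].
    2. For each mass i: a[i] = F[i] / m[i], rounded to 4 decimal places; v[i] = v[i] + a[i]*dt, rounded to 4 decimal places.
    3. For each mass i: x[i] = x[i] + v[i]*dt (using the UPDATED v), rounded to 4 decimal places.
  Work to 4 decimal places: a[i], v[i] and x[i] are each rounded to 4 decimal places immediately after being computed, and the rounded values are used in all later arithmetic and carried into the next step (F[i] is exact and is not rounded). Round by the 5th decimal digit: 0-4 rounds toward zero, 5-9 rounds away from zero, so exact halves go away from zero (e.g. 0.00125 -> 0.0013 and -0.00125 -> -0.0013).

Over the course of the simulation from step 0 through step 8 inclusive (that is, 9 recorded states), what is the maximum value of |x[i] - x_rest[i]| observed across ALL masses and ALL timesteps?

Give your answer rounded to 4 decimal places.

Answer: 1.7369

Derivation:
Step 0: x=[7.0000 13.0000 17.0000 25.0000] v=[0.0000 0.0000 0.0000 0.0000]
Step 1: x=[6.9688 12.8750 17.2500 24.8750] v=[-0.1250 -0.5000 1.0000 -0.5000]
Step 2: x=[6.9044 12.6543 17.7031 24.6484] v=[-0.2578 -0.8828 1.8125 -0.9063]
Step 3: x=[6.8039 12.3898 18.2748 24.3628] v=[-0.4021 -1.0581 2.2866 -1.1426]
Step 4: x=[6.6653 12.1440 18.8592 24.0717] v=[-0.5544 -0.9833 2.3374 -1.1646]
Step 5: x=[6.4896 11.9755 19.3496 23.8298] v=[-0.7027 -0.6742 1.9617 -0.9677]
Step 6: x=[6.2826 11.9250 19.6592 23.6829] v=[-0.8282 -0.2022 1.2382 -0.5878]
Step 7: x=[6.0556 12.0052 19.7369 23.6595] v=[-0.9082 0.3208 0.3106 -0.0937]
Step 8: x=[5.8252 12.1968 19.5765 23.7659] v=[-0.9215 0.7663 -0.6417 0.4257]
Max displacement = 1.7369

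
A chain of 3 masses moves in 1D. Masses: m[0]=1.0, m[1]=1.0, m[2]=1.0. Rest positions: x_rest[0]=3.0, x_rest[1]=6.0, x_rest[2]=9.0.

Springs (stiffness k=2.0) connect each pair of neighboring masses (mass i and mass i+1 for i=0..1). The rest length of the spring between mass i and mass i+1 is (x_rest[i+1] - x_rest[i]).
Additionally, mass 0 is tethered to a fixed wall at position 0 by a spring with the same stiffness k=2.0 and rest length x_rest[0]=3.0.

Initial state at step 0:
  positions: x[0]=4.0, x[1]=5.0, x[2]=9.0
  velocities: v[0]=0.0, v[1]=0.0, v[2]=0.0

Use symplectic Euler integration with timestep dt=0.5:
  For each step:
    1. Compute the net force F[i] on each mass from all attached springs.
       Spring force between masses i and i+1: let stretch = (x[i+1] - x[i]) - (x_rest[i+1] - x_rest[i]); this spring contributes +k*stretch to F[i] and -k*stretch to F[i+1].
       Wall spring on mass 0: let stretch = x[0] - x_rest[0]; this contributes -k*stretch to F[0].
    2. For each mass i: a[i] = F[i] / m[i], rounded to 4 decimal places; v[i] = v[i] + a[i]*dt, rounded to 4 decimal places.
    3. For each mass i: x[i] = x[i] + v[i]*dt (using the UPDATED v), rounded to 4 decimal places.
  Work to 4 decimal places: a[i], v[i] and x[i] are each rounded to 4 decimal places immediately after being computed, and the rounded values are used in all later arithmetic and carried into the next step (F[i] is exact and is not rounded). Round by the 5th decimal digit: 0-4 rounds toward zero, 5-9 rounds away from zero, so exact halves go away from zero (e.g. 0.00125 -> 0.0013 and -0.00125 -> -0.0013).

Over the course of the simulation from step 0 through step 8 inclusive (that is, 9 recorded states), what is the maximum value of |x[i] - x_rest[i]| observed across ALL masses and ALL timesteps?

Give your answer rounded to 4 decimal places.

Step 0: x=[4.0000 5.0000 9.0000] v=[0.0000 0.0000 0.0000]
Step 1: x=[2.5000 6.5000 8.5000] v=[-3.0000 3.0000 -1.0000]
Step 2: x=[1.7500 7.0000 8.5000] v=[-1.5000 1.0000 0.0000]
Step 3: x=[2.7500 5.6250 9.2500] v=[2.0000 -2.7500 1.5000]
Step 4: x=[3.8125 4.6250 9.6875] v=[2.1250 -2.0000 0.8750]
Step 5: x=[3.3750 5.7500 9.0938] v=[-0.8750 2.2500 -1.1875]
Step 6: x=[2.4375 7.3594 8.3282] v=[-1.8750 3.2188 -1.5313]
Step 7: x=[2.7422 6.9923 8.5782] v=[0.6094 -0.7343 0.4999]
Step 8: x=[3.8009 5.2931 9.5352] v=[2.1173 -3.3985 1.9140]
Max displacement = 1.3750

Answer: 1.3750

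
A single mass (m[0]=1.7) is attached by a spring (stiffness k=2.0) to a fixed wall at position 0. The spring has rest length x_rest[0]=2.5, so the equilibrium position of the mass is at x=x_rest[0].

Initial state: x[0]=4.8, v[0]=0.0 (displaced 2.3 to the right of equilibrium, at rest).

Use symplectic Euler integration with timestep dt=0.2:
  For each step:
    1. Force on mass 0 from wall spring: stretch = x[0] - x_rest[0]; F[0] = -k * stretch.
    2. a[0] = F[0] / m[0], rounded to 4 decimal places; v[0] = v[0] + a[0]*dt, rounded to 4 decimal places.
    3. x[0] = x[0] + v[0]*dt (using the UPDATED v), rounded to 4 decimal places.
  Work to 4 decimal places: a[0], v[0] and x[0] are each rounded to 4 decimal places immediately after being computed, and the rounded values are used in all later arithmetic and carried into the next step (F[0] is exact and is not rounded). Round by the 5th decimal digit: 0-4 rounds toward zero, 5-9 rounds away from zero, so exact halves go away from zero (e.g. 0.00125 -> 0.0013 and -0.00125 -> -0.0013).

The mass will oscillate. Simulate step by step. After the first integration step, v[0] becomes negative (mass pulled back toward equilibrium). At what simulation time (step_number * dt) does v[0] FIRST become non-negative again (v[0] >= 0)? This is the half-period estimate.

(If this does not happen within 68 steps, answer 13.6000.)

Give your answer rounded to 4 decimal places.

Answer: 3.0000

Derivation:
Step 0: x=[4.8000] v=[0.0000]
Step 1: x=[4.6918] v=[-0.5412]
Step 2: x=[4.4804] v=[-1.0569]
Step 3: x=[4.1758] v=[-1.5229]
Step 4: x=[3.7924] v=[-1.9172]
Step 5: x=[3.3481] v=[-2.2213]
Step 6: x=[2.8639] v=[-2.4209]
Step 7: x=[2.3626] v=[-2.5065]
Step 8: x=[1.8678] v=[-2.4742]
Step 9: x=[1.4027] v=[-2.3254]
Step 10: x=[0.9893] v=[-2.0672]
Step 11: x=[0.6470] v=[-1.7117]
Step 12: x=[0.3919] v=[-1.2757]
Step 13: x=[0.2360] v=[-0.7797]
Step 14: x=[0.1866] v=[-0.2470]
Step 15: x=[0.2461] v=[0.2973]
First v>=0 after going negative at step 15, time=3.0000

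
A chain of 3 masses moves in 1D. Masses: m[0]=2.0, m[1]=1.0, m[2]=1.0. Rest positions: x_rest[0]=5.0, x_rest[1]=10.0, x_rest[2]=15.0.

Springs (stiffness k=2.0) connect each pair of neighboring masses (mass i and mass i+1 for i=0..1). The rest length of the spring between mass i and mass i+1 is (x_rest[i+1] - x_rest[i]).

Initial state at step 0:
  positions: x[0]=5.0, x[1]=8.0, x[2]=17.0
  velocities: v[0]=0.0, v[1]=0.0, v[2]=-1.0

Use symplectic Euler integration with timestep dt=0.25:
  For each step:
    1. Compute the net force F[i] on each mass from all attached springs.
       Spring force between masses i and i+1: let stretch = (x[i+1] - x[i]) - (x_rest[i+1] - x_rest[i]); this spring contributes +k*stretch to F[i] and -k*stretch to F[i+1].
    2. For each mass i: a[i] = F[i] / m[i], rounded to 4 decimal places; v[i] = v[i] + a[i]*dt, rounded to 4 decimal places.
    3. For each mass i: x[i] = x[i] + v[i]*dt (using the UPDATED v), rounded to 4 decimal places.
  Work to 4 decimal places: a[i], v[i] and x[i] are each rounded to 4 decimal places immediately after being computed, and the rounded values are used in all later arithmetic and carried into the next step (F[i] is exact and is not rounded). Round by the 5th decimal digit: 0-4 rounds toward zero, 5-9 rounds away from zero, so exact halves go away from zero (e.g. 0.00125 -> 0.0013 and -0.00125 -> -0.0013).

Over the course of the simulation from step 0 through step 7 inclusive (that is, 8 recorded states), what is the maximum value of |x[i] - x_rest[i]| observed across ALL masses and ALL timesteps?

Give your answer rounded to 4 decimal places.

Step 0: x=[5.0000 8.0000 17.0000] v=[0.0000 0.0000 -1.0000]
Step 1: x=[4.8750 8.7500 16.2500] v=[-0.5000 3.0000 -3.0000]
Step 2: x=[4.6797 9.9531 15.1875] v=[-0.7813 4.8125 -4.2500]
Step 3: x=[4.5015 11.1514 14.0957] v=[-0.7130 4.7930 -4.3672]
Step 4: x=[4.4264 11.8865 13.2609] v=[-0.3005 2.9402 -3.3394]
Step 5: x=[4.5050 11.8608 12.8793] v=[0.3145 -0.1027 -1.5266]
Step 6: x=[4.7309 11.0430 12.9954] v=[0.9035 -3.2714 0.4642]
Step 7: x=[5.0388 9.6802 13.4924] v=[1.2315 -5.4513 1.9880]
Max displacement = 2.1207

Answer: 2.1207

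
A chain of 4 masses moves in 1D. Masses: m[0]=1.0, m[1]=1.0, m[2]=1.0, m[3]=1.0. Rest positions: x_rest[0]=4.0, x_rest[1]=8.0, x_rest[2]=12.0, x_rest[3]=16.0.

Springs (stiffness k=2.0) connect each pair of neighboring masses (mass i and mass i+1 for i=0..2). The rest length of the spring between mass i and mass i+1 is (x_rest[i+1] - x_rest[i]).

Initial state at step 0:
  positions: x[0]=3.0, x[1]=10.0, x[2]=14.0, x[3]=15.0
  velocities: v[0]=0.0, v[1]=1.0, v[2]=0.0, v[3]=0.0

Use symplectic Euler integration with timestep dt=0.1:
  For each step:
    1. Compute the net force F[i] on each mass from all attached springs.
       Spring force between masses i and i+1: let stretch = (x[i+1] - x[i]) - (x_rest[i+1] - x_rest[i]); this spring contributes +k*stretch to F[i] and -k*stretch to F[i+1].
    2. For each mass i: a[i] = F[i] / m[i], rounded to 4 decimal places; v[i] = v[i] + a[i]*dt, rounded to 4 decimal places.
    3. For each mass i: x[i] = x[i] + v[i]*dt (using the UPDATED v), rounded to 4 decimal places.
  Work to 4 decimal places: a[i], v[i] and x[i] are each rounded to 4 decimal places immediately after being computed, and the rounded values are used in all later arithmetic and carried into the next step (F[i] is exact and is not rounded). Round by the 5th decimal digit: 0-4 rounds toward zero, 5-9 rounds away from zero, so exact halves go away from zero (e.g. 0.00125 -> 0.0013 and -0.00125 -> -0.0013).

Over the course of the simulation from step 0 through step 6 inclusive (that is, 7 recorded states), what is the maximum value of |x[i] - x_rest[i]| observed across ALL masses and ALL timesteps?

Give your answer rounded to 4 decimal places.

Answer: 2.0400

Derivation:
Step 0: x=[3.0000 10.0000 14.0000 15.0000] v=[0.0000 1.0000 0.0000 0.0000]
Step 1: x=[3.0600 10.0400 13.9400 15.0600] v=[0.6000 0.4000 -0.6000 0.6000]
Step 2: x=[3.1796 10.0184 13.8244 15.1776] v=[1.1960 -0.2160 -1.1560 1.1760]
Step 3: x=[3.3560 9.9361 13.6597 15.3481] v=[1.7638 -0.8226 -1.6466 1.7054]
Step 4: x=[3.5840 9.7967 13.4543 15.5649] v=[2.2798 -1.3939 -2.0536 2.1677]
Step 5: x=[3.8562 9.6062 13.2180 15.8195] v=[2.7223 -1.9049 -2.3630 2.5456]
Step 6: x=[4.1634 9.3730 12.9615 16.1020] v=[3.0723 -2.3325 -2.5651 2.8253]
Max displacement = 2.0400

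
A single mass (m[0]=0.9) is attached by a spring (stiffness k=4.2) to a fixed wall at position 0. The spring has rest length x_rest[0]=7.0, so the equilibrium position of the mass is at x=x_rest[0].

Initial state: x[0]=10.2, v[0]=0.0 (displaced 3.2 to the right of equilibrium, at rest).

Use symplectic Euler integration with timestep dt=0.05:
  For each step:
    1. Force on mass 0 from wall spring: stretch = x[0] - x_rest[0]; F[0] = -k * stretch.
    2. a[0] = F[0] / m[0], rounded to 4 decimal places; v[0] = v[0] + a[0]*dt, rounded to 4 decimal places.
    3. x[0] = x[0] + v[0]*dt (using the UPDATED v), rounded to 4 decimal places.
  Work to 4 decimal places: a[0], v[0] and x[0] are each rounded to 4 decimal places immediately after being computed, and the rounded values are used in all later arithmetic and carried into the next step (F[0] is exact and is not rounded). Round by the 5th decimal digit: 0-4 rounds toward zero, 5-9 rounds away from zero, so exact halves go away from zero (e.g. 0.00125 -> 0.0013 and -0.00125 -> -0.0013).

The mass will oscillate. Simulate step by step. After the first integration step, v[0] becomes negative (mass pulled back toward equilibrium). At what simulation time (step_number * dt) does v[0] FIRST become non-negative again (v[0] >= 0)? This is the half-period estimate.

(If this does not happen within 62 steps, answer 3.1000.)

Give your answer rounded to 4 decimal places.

Answer: 1.5000

Derivation:
Step 0: x=[10.2000] v=[0.0000]
Step 1: x=[10.1627] v=[-0.7467]
Step 2: x=[10.0885] v=[-1.4847]
Step 3: x=[9.9782] v=[-2.2054]
Step 4: x=[9.8332] v=[-2.9003]
Step 5: x=[9.6551] v=[-3.5614]
Step 6: x=[9.4461] v=[-4.1809]
Step 7: x=[9.2085] v=[-4.7517]
Step 8: x=[8.9452] v=[-5.2670]
Step 9: x=[8.6592] v=[-5.7209]
Step 10: x=[8.3538] v=[-6.1080]
Step 11: x=[8.0326] v=[-6.4239]
Step 12: x=[7.6994] v=[-6.6648]
Step 13: x=[7.3580] v=[-6.8280]
Step 14: x=[7.0124] v=[-6.9115]
Step 15: x=[6.6667] v=[-6.9144]
Step 16: x=[6.3249] v=[-6.8366]
Step 17: x=[5.9909] v=[-6.6791]
Step 18: x=[5.6687] v=[-6.4436]
Step 19: x=[5.3621] v=[-6.1330]
Step 20: x=[5.0746] v=[-5.7508]
Step 21: x=[4.8095] v=[-5.3015]
Step 22: x=[4.5700] v=[-4.7904]
Step 23: x=[4.3588] v=[-4.2234]
Step 24: x=[4.1784] v=[-3.6071]
Step 25: x=[4.0310] v=[-2.9487]
Step 26: x=[3.9182] v=[-2.2559]
Step 27: x=[3.8414] v=[-1.5368]
Step 28: x=[3.8014] v=[-0.7998]
Step 29: x=[3.7987] v=[-0.0535]
Step 30: x=[3.8334] v=[0.6935]
First v>=0 after going negative at step 30, time=1.5000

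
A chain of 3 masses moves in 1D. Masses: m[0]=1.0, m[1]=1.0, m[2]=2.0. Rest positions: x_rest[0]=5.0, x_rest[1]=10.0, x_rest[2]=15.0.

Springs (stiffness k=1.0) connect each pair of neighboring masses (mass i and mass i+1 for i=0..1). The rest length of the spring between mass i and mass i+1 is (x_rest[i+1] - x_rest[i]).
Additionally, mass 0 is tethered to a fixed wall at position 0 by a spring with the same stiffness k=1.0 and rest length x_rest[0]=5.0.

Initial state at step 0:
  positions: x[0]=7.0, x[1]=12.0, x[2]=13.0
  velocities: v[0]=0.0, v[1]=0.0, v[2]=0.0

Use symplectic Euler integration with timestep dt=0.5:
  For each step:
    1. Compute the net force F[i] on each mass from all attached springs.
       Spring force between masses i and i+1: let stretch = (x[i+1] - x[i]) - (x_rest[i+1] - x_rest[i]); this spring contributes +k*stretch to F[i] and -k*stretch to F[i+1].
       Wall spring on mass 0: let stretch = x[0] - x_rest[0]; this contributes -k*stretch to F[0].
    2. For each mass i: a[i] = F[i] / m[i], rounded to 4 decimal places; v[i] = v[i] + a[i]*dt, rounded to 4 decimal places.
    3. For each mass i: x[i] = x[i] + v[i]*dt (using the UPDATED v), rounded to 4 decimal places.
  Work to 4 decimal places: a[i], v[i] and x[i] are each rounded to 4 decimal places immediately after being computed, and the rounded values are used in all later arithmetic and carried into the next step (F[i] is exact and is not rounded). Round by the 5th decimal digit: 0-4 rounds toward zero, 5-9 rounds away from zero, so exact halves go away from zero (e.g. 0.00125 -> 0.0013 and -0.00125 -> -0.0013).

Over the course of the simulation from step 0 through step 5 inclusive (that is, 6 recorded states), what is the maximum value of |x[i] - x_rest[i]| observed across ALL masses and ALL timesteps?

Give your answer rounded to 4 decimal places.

Step 0: x=[7.0000 12.0000 13.0000] v=[0.0000 0.0000 0.0000]
Step 1: x=[6.5000 11.0000 13.5000] v=[-1.0000 -2.0000 1.0000]
Step 2: x=[5.5000 9.5000 14.3125] v=[-2.0000 -3.0000 1.6250]
Step 3: x=[4.1250 8.2031 15.1485] v=[-2.7500 -2.5938 1.6719]
Step 4: x=[2.7383 7.6230 15.7413] v=[-2.7735 -1.1602 1.1856]
Step 5: x=[1.8882 7.8513 15.9443] v=[-1.7003 0.4566 0.4060]
Max displacement = 3.1118

Answer: 3.1118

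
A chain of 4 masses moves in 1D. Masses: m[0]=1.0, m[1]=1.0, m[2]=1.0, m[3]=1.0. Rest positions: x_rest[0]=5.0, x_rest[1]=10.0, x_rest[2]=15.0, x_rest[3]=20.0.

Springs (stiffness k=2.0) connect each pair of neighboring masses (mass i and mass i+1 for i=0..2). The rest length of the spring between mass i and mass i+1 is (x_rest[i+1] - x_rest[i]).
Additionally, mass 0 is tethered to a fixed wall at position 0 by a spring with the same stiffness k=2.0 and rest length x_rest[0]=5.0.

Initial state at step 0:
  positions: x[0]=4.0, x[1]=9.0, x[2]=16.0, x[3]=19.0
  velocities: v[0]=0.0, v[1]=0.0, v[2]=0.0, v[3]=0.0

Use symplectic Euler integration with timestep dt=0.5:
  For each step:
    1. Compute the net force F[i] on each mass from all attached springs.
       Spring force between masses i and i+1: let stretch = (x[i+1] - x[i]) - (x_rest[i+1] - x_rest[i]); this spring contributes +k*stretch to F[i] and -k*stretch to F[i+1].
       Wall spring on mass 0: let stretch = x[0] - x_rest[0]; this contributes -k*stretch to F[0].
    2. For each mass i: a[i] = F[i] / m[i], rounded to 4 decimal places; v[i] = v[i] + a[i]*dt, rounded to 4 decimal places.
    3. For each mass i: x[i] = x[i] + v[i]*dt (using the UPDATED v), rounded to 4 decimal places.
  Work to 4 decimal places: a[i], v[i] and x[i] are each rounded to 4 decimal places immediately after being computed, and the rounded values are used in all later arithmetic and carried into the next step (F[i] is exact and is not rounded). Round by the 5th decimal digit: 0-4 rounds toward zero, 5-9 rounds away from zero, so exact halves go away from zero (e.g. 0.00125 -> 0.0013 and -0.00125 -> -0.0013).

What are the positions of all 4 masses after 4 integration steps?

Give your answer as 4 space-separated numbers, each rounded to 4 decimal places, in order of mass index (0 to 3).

Step 0: x=[4.0000 9.0000 16.0000 19.0000] v=[0.0000 0.0000 0.0000 0.0000]
Step 1: x=[4.5000 10.0000 14.0000 20.0000] v=[1.0000 2.0000 -4.0000 2.0000]
Step 2: x=[5.5000 10.2500 13.0000 20.5000] v=[2.0000 0.5000 -2.0000 1.0000]
Step 3: x=[6.1250 9.5000 14.3750 19.7500] v=[1.2500 -1.5000 2.7500 -1.5000]
Step 4: x=[5.3750 9.5000 16.0000 18.8125] v=[-1.5000 0.0000 3.2500 -1.8750]

Answer: 5.3750 9.5000 16.0000 18.8125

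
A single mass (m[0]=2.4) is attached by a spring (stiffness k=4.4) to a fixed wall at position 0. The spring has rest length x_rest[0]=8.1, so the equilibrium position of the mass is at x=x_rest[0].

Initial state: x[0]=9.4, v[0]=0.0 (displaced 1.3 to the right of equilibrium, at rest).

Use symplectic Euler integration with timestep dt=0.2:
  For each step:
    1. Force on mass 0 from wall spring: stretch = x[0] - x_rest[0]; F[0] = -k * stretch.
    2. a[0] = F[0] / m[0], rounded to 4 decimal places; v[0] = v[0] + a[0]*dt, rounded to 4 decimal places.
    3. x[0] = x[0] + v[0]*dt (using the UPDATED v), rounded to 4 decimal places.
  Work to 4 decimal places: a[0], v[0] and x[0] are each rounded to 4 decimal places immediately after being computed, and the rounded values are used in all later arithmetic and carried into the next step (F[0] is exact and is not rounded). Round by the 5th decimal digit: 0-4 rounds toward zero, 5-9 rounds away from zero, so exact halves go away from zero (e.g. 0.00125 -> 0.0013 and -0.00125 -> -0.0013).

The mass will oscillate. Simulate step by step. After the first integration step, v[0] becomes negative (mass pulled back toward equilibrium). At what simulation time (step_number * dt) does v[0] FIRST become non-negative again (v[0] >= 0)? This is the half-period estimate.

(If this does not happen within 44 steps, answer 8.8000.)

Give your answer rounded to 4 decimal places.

Step 0: x=[9.4000] v=[0.0000]
Step 1: x=[9.3047] v=[-0.4767]
Step 2: x=[9.1210] v=[-0.9184]
Step 3: x=[8.8624] v=[-1.2928]
Step 4: x=[8.5479] v=[-1.5723]
Step 5: x=[8.2006] v=[-1.7365]
Step 6: x=[7.8459] v=[-1.7734]
Step 7: x=[7.5099] v=[-1.6802]
Step 8: x=[7.2171] v=[-1.4638]
Step 9: x=[6.9891] v=[-1.1401]
Step 10: x=[6.8425] v=[-0.7328]
Step 11: x=[6.7882] v=[-0.2717]
Step 12: x=[6.8301] v=[0.2093]
First v>=0 after going negative at step 12, time=2.4000

Answer: 2.4000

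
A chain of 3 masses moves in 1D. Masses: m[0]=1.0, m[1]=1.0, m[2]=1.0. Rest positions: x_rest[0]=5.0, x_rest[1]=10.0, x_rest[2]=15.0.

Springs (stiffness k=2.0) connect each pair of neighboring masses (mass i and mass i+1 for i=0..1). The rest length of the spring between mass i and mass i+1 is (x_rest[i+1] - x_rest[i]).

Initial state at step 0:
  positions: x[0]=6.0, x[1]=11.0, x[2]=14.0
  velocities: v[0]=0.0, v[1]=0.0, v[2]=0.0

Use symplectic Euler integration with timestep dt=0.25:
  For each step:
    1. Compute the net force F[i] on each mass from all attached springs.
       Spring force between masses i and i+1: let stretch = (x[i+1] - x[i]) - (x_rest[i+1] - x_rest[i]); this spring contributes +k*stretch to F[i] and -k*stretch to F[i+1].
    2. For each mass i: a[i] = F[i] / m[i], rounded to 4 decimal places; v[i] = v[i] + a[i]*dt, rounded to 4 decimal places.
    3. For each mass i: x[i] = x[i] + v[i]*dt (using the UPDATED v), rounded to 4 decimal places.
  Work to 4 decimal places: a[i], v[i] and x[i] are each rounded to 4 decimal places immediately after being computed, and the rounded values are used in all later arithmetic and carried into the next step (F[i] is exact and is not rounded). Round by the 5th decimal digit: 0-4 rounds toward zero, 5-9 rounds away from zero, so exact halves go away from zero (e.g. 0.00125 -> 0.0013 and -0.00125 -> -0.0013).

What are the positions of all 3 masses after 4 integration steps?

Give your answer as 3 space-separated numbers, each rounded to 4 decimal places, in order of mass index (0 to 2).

Step 0: x=[6.0000 11.0000 14.0000] v=[0.0000 0.0000 0.0000]
Step 1: x=[6.0000 10.7500 14.2500] v=[0.0000 -1.0000 1.0000]
Step 2: x=[5.9688 10.3438 14.6875] v=[-0.1250 -1.6250 1.7500]
Step 3: x=[5.8594 9.9336 15.2071] v=[-0.4375 -1.6407 2.0782]
Step 4: x=[5.6343 9.6733 15.6925] v=[-0.9004 -1.0411 1.9415]

Answer: 5.6343 9.6733 15.6925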